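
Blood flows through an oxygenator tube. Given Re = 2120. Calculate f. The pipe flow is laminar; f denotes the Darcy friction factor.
Formula: f = \frac{64}{Re}
f = 64/2120 = 0.03019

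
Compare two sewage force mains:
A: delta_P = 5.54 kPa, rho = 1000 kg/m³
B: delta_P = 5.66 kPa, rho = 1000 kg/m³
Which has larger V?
V(A) = 3.329 m/s, V(B) = 3.365 m/s. Answer: B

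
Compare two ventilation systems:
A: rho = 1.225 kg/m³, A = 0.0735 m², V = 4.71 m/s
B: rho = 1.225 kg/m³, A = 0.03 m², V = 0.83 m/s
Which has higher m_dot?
m_dot(A) = 0.4241 kg/s, m_dot(B) = 0.0305 kg/s. Answer: A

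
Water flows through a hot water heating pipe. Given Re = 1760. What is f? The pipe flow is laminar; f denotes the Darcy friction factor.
Formula: f = \frac{64}{Re}
f = 64/1760 = 0.03636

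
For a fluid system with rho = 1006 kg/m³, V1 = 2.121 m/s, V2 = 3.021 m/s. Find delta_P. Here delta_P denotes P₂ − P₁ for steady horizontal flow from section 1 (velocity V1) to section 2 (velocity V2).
Formula: \Delta P = \frac{1}{2} \rho (V_1^2 - V_2^2)
delta_P = 0.5·1006·(2.121² − 3.021²)/1000 = -2.328 kPa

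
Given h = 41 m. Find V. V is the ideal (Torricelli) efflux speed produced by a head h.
Formula: V = \sqrt{2 g h}
V = √(2·9.81·41) = 28.36 m/s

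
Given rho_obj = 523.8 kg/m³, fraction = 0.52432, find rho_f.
Formula: f_{sub} = \frac{\rho_{obj}}{\rho_f}
Substituting knowns: 0.52432 = 523.8/rho_f
Solving for rho_f: rho_f = 523.8/0.52432 = 999 kg/m³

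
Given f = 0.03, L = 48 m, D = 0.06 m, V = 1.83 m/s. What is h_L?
Formula: h_L = f \frac{L}{D} \frac{V^2}{2g}
h_L = 0.03·(48/0.06)·1.83²/(2·9.81) = 4.097 m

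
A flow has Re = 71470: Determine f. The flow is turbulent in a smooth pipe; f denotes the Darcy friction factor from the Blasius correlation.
Formula: f = \frac{0.316}{Re^{0.25}}
f = 0.316/71470^0.25 = 0.01933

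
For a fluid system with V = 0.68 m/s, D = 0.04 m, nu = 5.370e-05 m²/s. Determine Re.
Formula: Re = \frac{V D}{\nu}
Re = 0.68·0.04/5.370e-05 = 506.5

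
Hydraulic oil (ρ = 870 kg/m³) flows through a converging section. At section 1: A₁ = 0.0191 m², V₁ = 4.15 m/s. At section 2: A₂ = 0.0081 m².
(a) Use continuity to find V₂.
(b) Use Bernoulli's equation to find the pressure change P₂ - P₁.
(a) Continuity: A₁V₁=A₂V₂ -> V₂=A₁V₁/A₂=0.0191*4.15/0.0081=9.79 m/s
(b) Bernoulli: P₂-P₁=0.5*rho*(V₁^2-V₂^2)/1000=0.5*870*(4.15^2-9.79^2)/1000=-34.2 kPa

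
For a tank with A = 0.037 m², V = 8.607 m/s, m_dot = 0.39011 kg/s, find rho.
Formula: \dot{m} = \rho A V
Substituting knowns: 0.39011 = rho·0.037·8.607
Solving for rho: rho = 0.39011/(0.037·8.607) = 1.225 kg/m³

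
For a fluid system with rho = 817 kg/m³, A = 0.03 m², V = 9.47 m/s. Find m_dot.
Formula: \dot{m} = \rho A V
m_dot = 817·0.03·9.47 = 232.1 kg/s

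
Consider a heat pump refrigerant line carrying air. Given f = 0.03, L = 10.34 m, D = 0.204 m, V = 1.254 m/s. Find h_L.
Formula: h_L = f \frac{L}{D} \frac{V^2}{2g}
h_L = 0.03·(10.34/0.204)·1.254²/(2·9.81) = 0.1219 m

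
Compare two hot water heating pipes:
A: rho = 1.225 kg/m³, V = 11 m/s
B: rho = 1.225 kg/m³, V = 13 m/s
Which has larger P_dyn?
P_dyn(A) = 0.07411 kPa, P_dyn(B) = 0.1035 kPa. Answer: B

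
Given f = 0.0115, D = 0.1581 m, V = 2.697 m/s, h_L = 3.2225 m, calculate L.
Formula: h_L = f \frac{L}{D} \frac{V^2}{2g}
Substituting knowns: 3.2225 = 0.0115·(L/0.1581)·2.697²/(2·9.81)
Solving for L: L = 3.2225·2·9.81·0.1581/(0.0115·2.697²) = 119.5 m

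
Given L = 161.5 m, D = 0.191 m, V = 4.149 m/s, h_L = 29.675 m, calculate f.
Formula: h_L = f \frac{L}{D} \frac{V^2}{2g}
Substituting knowns: 29.675 = f·(161.5/0.191)·4.149²/(2·9.81)
Solving for f: f = 29.675·2·9.81/((161.5/0.191)·4.149²) = 0.04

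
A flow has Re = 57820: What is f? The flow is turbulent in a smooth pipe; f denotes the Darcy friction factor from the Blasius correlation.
Formula: f = \frac{0.316}{Re^{0.25}}
f = 0.316/57820^0.25 = 0.02038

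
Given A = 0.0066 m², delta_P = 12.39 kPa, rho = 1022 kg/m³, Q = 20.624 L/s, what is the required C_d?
Formula: Q = C_d A \sqrt{\frac{2 \Delta P}{\rho}}
Substituting knowns: 20.624 = C_d·0.0066·√(2·(12.39·1000)/1022)·1000
Solving for C_d: C_d = (20.624/1000)/(0.0066·√(2·(12.39·1000)/1022)) = 0.6346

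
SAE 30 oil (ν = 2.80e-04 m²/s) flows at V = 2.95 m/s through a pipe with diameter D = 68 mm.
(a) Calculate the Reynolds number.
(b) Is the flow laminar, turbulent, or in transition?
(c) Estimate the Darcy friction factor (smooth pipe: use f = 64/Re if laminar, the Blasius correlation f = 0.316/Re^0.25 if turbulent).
(a) Re = V·D/ν = 2.95·0.068/2.80e-04 = 716.43
(b) Flow regime: laminar (Re < 2300)
(c) Friction factor: f = 64/Re = 64/716.43 = 0.08933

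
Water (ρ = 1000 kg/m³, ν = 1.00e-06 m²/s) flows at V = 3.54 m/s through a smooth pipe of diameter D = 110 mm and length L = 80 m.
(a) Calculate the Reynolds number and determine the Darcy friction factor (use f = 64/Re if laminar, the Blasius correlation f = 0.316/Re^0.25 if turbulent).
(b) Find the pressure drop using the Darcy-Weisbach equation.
(a) Re = V·D/ν = 3.54·0.11/1.00e-06 = 389400 → turbulent (Re > 4000); f = 0.316/Re^0.25 = 0.316/389400^0.25 = 0.01265 (Blasius is strictly valid for Re ≲ 1e5; used here as the smooth-pipe estimate the problem specifies)
(b) Darcy-Weisbach: ΔP = f·(L/D)·½ρV²/1000 = 0.01265·(80/0.110)·½·1000·3.54²/1000 = 57.65 kPa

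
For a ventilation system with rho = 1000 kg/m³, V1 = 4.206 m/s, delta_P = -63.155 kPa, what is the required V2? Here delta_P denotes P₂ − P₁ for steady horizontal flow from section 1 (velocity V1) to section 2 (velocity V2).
Formula: \Delta P = \frac{1}{2} \rho (V_1^2 - V_2^2)
Substituting knowns: -63.155 = 0.5·1000·(4.206² − V2²)/1000
Solving for V2: V2 = √(4.206² − 2·(-63.155·1000)/1000) = 12 m/s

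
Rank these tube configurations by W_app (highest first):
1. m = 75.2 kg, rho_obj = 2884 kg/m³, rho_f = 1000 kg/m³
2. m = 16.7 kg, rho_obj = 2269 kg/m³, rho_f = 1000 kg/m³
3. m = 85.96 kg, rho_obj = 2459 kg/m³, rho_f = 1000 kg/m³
Case 1: W_app = 481.9 N
Case 2: W_app = 91.62 N
Case 3: W_app = 500.3 N
Ranking (highest first): 3, 1, 2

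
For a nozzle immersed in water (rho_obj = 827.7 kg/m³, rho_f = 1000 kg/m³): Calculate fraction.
Formula: f_{sub} = \frac{\rho_{obj}}{\rho_f}
fraction = 827.7/1000 = 0.8277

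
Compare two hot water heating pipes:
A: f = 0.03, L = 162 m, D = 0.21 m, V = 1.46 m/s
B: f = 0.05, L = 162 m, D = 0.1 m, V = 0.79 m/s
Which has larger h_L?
h_L(A) = 2.514 m, h_L(B) = 2.577 m. Answer: B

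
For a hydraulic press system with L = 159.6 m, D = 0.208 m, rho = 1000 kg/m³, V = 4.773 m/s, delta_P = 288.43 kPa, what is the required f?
Formula: \Delta P = f \frac{L}{D} \frac{\rho V^2}{2}
Substituting knowns: 288.43 = f·(159.6/0.208)·0.5·1000·4.773²/1000
Solving for f: f = (288.43·1000)/((159.6/0.208)·0.5·1000·4.773²) = 0.033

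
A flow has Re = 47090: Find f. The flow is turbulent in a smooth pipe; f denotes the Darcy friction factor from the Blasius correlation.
Formula: f = \frac{0.316}{Re^{0.25}}
f = 0.316/47090^0.25 = 0.02145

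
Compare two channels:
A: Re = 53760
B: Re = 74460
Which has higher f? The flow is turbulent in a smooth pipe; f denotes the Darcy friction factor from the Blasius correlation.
f(A) = 0.02075, f(B) = 0.01913. Answer: A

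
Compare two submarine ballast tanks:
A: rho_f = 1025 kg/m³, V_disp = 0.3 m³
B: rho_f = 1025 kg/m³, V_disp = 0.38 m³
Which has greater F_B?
F_B(A) = 3017 N, F_B(B) = 3821 N. Answer: B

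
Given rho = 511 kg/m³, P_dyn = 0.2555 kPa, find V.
Formula: P_{dyn} = \frac{1}{2} \rho V^2
Substituting knowns: 0.2555 = 0.5·511·V²/1000
Solving for V: V = √(2·(0.2555·1000)/511) = 1 m/s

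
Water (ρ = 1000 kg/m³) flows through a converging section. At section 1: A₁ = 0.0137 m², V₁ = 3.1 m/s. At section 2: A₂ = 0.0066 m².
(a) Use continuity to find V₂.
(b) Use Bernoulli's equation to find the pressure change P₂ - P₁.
(a) Continuity: A₁V₁=A₂V₂ -> V₂=A₁V₁/A₂=0.0137*3.1/0.0066=6.43 m/s
(b) Bernoulli: P₂-P₁=0.5*rho*(V₁^2-V₂^2)/1000=0.5*1000*(3.1^2-6.43^2)/1000=-15.87 kPa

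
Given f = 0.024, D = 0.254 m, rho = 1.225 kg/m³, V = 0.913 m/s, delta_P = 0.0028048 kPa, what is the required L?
Formula: \Delta P = f \frac{L}{D} \frac{\rho V^2}{2}
Substituting knowns: 0.0028048 = 0.024·(L/0.254)·0.5·1.225·0.913²/1000
Solving for L: L = (0.0028048·1000)·0.254/(0.024·0.5·1.225·0.913²) = 58.14 m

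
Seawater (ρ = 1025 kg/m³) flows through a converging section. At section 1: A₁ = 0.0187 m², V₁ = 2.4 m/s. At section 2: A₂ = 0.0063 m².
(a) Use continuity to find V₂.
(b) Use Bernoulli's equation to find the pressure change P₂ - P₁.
(a) Continuity: A₁V₁=A₂V₂ -> V₂=A₁V₁/A₂=0.0187*2.4/0.0063=7.12 m/s
(b) Bernoulli: P₂-P₁=0.5*rho*(V₁^2-V₂^2)/1000=0.5*1025*(2.4^2-7.12^2)/1000=-23.03 kPa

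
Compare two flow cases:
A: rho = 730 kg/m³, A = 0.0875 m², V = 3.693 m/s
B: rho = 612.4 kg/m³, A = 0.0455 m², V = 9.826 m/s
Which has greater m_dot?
m_dot(A) = 235.9 kg/s, m_dot(B) = 273.8 kg/s. Answer: B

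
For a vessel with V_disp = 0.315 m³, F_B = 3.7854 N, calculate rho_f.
Formula: F_B = \rho_f g V_{disp}
Substituting knowns: 3.7854 = rho_f·9.81·0.315
Solving for rho_f: rho_f = 3.7854/(9.81·0.315) = 1.225 kg/m³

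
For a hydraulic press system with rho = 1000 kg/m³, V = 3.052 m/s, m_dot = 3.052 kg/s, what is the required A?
Formula: \dot{m} = \rho A V
Substituting knowns: 3.052 = 1000·A·3.052
Solving for A: A = 3.052/(1000·3.052) = 0.001 m²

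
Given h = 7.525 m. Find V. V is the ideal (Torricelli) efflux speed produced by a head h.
Formula: V = \sqrt{2 g h}
V = √(2·9.81·7.525) = 12.15 m/s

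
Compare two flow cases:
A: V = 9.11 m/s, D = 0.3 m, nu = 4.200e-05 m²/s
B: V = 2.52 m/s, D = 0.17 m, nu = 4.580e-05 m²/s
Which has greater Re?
Re(A) = 65071, Re(B) = 9354. Answer: A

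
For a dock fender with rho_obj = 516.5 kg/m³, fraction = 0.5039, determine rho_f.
Formula: f_{sub} = \frac{\rho_{obj}}{\rho_f}
Substituting knowns: 0.5039 = 516.5/rho_f
Solving for rho_f: rho_f = 516.5/0.5039 = 1025 kg/m³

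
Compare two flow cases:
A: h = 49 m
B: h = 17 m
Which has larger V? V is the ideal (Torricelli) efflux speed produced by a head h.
V(A) = 31.01 m/s, V(B) = 18.26 m/s. Answer: A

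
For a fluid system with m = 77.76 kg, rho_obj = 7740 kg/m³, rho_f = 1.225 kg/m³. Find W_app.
Formula: W_{app} = mg\left(1 - \frac{\rho_f}{\rho_{obj}}\right)
W_app = 77.76·9.81·(1 − 1.225/7740) = 762.7 N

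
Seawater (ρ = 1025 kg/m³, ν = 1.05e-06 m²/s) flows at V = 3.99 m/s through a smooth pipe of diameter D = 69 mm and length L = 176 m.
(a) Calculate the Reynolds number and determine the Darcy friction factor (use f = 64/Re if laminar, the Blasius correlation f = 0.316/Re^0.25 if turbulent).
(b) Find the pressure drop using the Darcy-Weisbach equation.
(a) Re = V·D/ν = 3.99·0.069/1.05e-06 = 262200 → turbulent (Re > 4000); f = 0.316/Re^0.25 = 0.316/262200^0.25 = 0.013965 (Blasius is strictly valid for Re ≲ 1e5; used here as the smooth-pipe estimate the problem specifies)
(b) Darcy-Weisbach: ΔP = f·(L/D)·½ρV²/1000 = 0.013965·(176/0.069)·½·1025·3.99²/1000 = 290.6 kPa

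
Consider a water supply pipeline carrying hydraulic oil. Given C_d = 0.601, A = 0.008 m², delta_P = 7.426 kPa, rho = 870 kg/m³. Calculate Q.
Formula: Q = C_d A \sqrt{\frac{2 \Delta P}{\rho}}
Q = 0.601·0.008·√(2·(7.426·1000)/870)·1000 = 19.87 L/s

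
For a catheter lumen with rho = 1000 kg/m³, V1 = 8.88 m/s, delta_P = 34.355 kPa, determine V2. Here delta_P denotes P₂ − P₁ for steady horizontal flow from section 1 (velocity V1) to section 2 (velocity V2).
Formula: \Delta P = \frac{1}{2} \rho (V_1^2 - V_2^2)
Substituting knowns: 34.355 = 0.5·1000·(8.88² − V2²)/1000
Solving for V2: V2 = √(8.88² − 2·(34.355·1000)/1000) = 3.185 m/s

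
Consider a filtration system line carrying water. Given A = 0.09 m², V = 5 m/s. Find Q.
Formula: Q = A V
Q = 0.09·5·1000 = 450 L/s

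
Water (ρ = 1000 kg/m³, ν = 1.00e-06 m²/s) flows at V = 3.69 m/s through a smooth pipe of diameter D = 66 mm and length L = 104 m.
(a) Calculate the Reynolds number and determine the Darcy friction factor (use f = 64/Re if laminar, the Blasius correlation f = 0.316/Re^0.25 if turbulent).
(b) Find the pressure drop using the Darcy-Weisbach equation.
(a) Re = V·D/ν = 3.69·0.066/1.00e-06 = 243540 → turbulent (Re > 4000); f = 0.316/Re^0.25 = 0.316/243540^0.25 = 0.014225 (Blasius is strictly valid for Re ≲ 1e5; used here as the smooth-pipe estimate the problem specifies)
(b) Darcy-Weisbach: ΔP = f·(L/D)·½ρV²/1000 = 0.014225·(104/0.066)·½·1000·3.69²/1000 = 152.6 kPa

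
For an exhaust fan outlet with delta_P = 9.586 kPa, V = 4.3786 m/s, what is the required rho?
Formula: V = \sqrt{\frac{2 \Delta P}{\rho}}
Substituting knowns: 4.3786 = √(2·(9.586·1000)/rho)
Solving for rho: rho = 2·(9.586·1000)/4.3786² = 1000 kg/m³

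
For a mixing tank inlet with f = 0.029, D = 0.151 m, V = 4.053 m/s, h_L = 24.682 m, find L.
Formula: h_L = f \frac{L}{D} \frac{V^2}{2g}
Substituting knowns: 24.682 = 0.029·(L/0.151)·4.053²/(2·9.81)
Solving for L: L = 24.682·2·9.81·0.151/(0.029·4.053²) = 153.5 m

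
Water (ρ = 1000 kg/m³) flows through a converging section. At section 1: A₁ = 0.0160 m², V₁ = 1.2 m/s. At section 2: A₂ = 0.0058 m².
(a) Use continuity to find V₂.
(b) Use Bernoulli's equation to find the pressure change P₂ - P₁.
(a) Continuity: A₁V₁=A₂V₂ -> V₂=A₁V₁/A₂=0.0160*1.2/0.0058=3.31 m/s
(b) Bernoulli: P₂-P₁=0.5*rho*(V₁^2-V₂^2)/1000=0.5*1000*(1.2^2-3.31^2)/1000=-4.758 kPa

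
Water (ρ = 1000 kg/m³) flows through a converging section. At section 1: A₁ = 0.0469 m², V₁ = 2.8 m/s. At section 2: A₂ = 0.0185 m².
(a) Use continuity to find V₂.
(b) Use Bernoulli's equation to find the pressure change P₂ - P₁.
(a) Continuity: A₁V₁=A₂V₂ -> V₂=A₁V₁/A₂=0.0469*2.8/0.0185=7.10 m/s
(b) Bernoulli: P₂-P₁=0.5*rho*(V₁^2-V₂^2)/1000=0.5*1000*(2.8^2-7.10^2)/1000=-21.29 kPa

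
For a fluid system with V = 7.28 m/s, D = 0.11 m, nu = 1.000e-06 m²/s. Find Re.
Formula: Re = \frac{V D}{\nu}
Re = 7.28·0.11/1.000e-06 = 800800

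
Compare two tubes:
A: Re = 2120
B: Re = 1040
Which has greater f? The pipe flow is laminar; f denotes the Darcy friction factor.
f(A) = 0.03019, f(B) = 0.06154. Answer: B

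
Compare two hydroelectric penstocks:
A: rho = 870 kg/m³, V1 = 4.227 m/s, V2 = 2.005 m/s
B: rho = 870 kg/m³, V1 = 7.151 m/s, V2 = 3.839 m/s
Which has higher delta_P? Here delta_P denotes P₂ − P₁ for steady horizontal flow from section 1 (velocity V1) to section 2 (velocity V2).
delta_P(A) = 6.024 kPa, delta_P(B) = 15.83 kPa. Answer: B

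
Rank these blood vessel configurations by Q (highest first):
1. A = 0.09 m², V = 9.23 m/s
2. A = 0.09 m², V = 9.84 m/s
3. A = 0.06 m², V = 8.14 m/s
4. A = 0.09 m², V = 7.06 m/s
Case 1: Q = 830.7 L/s
Case 2: Q = 885.6 L/s
Case 3: Q = 488.4 L/s
Case 4: Q = 635.4 L/s
Ranking (highest first): 2, 1, 4, 3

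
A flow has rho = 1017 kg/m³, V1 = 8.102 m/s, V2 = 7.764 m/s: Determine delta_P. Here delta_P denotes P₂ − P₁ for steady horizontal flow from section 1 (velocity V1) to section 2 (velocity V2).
Formula: \Delta P = \frac{1}{2} \rho (V_1^2 - V_2^2)
delta_P = 0.5·1017·(8.102² − 7.764²)/1000 = 2.727 kPa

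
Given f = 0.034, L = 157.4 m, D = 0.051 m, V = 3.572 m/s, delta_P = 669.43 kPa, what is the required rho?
Formula: \Delta P = f \frac{L}{D} \frac{\rho V^2}{2}
Substituting knowns: 669.43 = 0.034·(157.4/0.051)·0.5·rho·3.572²/1000
Solving for rho: rho = (669.43·1000)/(0.034·(157.4/0.051)·0.5·3.572²) = 1000 kg/m³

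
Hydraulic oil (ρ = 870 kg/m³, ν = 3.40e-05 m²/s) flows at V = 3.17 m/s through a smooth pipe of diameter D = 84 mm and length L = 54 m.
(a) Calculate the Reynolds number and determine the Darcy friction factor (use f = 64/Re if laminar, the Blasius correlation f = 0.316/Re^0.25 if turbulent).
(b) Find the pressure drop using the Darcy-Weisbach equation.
(a) Re = V·D/ν = 3.17·0.084/3.40e-05 = 7831.8 → turbulent (Re > 4000); f = 0.316/Re^0.25 = 0.316/7831.8^0.25 = 0.033591
(b) Darcy-Weisbach: ΔP = f·(L/D)·½ρV²/1000 = 0.033591·(54/0.084)·½·870·3.17²/1000 = 94.39 kPa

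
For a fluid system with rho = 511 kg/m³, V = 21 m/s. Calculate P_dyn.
Formula: P_{dyn} = \frac{1}{2} \rho V^2
P_dyn = 0.5·511·21²/1000 = 112.7 kPa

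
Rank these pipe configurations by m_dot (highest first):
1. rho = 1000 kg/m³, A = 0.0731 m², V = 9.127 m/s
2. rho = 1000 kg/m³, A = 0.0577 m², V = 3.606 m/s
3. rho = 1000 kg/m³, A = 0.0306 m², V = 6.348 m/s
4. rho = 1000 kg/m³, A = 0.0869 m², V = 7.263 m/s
Case 1: m_dot = 667.2 kg/s
Case 2: m_dot = 208.1 kg/s
Case 3: m_dot = 194.2 kg/s
Case 4: m_dot = 631.2 kg/s
Ranking (highest first): 1, 4, 2, 3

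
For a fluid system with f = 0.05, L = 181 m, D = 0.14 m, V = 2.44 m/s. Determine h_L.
Formula: h_L = f \frac{L}{D} \frac{V^2}{2g}
h_L = 0.05·(181/0.14)·2.44²/(2·9.81) = 19.62 m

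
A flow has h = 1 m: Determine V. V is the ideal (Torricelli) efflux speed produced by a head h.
Formula: V = \sqrt{2 g h}
V = √(2·9.81·1) = 4.429 m/s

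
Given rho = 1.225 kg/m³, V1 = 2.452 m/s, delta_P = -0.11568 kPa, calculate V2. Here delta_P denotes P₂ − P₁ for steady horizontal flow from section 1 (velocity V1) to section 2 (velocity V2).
Formula: \Delta P = \frac{1}{2} \rho (V_1^2 - V_2^2)
Substituting knowns: -0.11568 = 0.5·1.225·(2.452² − V2²)/1000
Solving for V2: V2 = √(2.452² − 2·(-0.11568·1000)/1.225) = 13.96 m/s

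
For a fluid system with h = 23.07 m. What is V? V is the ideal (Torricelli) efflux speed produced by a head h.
Formula: V = \sqrt{2 g h}
V = √(2·9.81·23.07) = 21.28 m/s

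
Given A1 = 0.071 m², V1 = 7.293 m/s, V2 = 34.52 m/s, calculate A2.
Formula: V_2 = \frac{A_1 V_1}{A_2}
Substituting knowns: 34.52 = 0.071·7.293/A2
Solving for A2: A2 = 0.071·7.293/34.52 = 0.015 m²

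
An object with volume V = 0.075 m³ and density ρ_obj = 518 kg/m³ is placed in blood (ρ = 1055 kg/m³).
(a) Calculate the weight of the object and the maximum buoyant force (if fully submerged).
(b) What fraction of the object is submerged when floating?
(a) W=rho_obj*g*V=518*9.81*0.075=381.1 N; F_B(max)=rho*g*V=1055*9.81*0.075=776.2 N
(b) Floating fraction=rho_obj/rho=518/1055=0.491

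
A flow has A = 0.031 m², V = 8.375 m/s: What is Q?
Formula: Q = A V
Q = 0.031·8.375·1000 = 259.6 L/s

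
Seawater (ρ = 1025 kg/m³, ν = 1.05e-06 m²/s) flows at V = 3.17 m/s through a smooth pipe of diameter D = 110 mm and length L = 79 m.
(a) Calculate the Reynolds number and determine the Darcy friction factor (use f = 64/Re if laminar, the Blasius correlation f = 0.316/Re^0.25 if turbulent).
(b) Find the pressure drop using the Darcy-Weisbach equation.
(a) Re = V·D/ν = 3.17·0.11/1.05e-06 = 332100 → turbulent (Re > 4000); f = 0.316/Re^0.25 = 0.316/332100^0.25 = 0.013163 (Blasius is strictly valid for Re ≲ 1e5; used here as the smooth-pipe estimate the problem specifies)
(b) Darcy-Weisbach: ΔP = f·(L/D)·½ρV²/1000 = 0.013163·(79/0.110)·½·1025·3.17²/1000 = 48.69 kPa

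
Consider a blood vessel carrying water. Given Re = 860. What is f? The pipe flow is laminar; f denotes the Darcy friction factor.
Formula: f = \frac{64}{Re}
f = 64/860 = 0.07442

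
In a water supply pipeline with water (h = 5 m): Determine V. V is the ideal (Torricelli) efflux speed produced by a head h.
Formula: V = \sqrt{2 g h}
V = √(2·9.81·5) = 9.905 m/s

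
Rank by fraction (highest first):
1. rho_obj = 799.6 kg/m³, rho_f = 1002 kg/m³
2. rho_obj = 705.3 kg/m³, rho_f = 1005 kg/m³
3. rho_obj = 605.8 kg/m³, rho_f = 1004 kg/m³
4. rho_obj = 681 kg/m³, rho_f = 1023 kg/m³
Case 1: fraction = 0.798
Case 2: fraction = 0.7018
Case 3: fraction = 0.6034
Case 4: fraction = 0.6657
Ranking (highest first): 1, 2, 4, 3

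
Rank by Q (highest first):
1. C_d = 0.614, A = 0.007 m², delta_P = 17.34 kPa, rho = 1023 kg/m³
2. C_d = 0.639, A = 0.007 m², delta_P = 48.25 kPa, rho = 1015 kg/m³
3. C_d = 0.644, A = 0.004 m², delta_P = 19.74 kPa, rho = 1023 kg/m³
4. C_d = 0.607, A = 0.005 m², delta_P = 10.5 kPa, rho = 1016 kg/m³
Case 1: Q = 25.02 L/s
Case 2: Q = 43.61 L/s
Case 3: Q = 16 L/s
Case 4: Q = 13.8 L/s
Ranking (highest first): 2, 1, 3, 4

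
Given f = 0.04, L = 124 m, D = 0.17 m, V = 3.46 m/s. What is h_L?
Formula: h_L = f \frac{L}{D} \frac{V^2}{2g}
h_L = 0.04·(124/0.17)·3.46²/(2·9.81) = 17.8 m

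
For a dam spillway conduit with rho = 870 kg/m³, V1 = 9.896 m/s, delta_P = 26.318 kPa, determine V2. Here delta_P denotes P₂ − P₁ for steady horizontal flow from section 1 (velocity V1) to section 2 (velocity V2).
Formula: \Delta P = \frac{1}{2} \rho (V_1^2 - V_2^2)
Substituting knowns: 26.318 = 0.5·870·(9.896² − V2²)/1000
Solving for V2: V2 = √(9.896² − 2·(26.318·1000)/870) = 6.118 m/s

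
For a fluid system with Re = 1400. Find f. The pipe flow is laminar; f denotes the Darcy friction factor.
Formula: f = \frac{64}{Re}
f = 64/1400 = 0.04571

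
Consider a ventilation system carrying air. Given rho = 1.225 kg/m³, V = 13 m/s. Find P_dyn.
Formula: P_{dyn} = \frac{1}{2} \rho V^2
P_dyn = 0.5·1.225·13²/1000 = 0.1035 kPa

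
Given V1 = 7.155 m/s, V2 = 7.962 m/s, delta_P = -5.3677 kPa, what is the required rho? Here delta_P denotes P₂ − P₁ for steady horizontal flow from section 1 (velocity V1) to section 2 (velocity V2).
Formula: \Delta P = \frac{1}{2} \rho (V_1^2 - V_2^2)
Substituting knowns: -5.3677 = 0.5·rho·(7.155² − 7.962²)/1000
Solving for rho: rho = 2·(-5.3677·1000)/(7.155² − 7.962²) = 880 kg/m³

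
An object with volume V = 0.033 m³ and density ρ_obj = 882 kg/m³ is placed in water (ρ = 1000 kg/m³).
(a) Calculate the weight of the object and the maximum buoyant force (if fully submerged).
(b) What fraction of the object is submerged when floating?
(a) W=rho_obj*g*V=882*9.81*0.033=285.5 N; F_B(max)=rho*g*V=1000*9.81*0.033=323.7 N
(b) Floating fraction=rho_obj/rho=882/1000=0.882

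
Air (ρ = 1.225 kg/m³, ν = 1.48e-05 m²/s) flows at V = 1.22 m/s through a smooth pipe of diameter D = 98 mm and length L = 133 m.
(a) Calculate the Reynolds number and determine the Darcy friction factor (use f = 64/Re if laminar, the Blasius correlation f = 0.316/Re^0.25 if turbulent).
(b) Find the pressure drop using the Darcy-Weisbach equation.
(a) Re = V·D/ν = 1.22·0.098/1.48e-05 = 8078.4 → turbulent (Re > 4000); f = 0.316/Re^0.25 = 0.316/8078.4^0.25 = 0.033332
(b) Darcy-Weisbach: ΔP = f·(L/D)·½ρV²/1000 = 0.033332·(133/0.098)·½·1.225·1.22²/1000 = 0.04124 kPa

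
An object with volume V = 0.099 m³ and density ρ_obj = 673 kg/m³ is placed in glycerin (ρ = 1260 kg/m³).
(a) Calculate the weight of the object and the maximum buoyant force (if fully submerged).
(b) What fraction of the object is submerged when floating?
(a) W=rho_obj*g*V=673*9.81*0.099=653.6 N; F_B(max)=rho*g*V=1260*9.81*0.099=1223.7 N
(b) Floating fraction=rho_obj/rho=673/1260=0.534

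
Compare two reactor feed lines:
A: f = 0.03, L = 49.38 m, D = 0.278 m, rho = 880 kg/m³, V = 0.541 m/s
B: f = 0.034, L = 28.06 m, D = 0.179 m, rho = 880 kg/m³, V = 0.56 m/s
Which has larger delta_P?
delta_P(A) = 0.6862 kPa, delta_P(B) = 0.7354 kPa. Answer: B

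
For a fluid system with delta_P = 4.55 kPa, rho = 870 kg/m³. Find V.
Formula: V = \sqrt{\frac{2 \Delta P}{\rho}}
V = √(2·(4.55·1000)/870) = 3.234 m/s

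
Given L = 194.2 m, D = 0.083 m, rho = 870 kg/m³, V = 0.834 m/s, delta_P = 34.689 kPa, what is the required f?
Formula: \Delta P = f \frac{L}{D} \frac{\rho V^2}{2}
Substituting knowns: 34.689 = f·(194.2/0.083)·0.5·870·0.834²/1000
Solving for f: f = (34.689·1000)/((194.2/0.083)·0.5·870·0.834²) = 0.049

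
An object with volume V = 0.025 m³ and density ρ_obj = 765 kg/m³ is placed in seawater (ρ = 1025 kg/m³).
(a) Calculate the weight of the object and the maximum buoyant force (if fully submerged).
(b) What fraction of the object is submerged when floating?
(a) W=rho_obj*g*V=765*9.81*0.025=187.6 N; F_B(max)=rho*g*V=1025*9.81*0.025=251.4 N
(b) Floating fraction=rho_obj/rho=765/1025=0.746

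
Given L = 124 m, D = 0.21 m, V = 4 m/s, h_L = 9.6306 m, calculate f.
Formula: h_L = f \frac{L}{D} \frac{V^2}{2g}
Substituting knowns: 9.6306 = f·(124/0.21)·4²/(2·9.81)
Solving for f: f = 9.6306·2·9.81/((124/0.21)·4²) = 0.02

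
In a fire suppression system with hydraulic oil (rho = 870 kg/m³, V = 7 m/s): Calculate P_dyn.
Formula: P_{dyn} = \frac{1}{2} \rho V^2
P_dyn = 0.5·870·7²/1000 = 21.32 kPa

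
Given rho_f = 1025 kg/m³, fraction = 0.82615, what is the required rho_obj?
Formula: f_{sub} = \frac{\rho_{obj}}{\rho_f}
Substituting knowns: 0.82615 = rho_obj/1025
Solving for rho_obj: rho_obj = 0.82615·1025 = 846.8 kg/m³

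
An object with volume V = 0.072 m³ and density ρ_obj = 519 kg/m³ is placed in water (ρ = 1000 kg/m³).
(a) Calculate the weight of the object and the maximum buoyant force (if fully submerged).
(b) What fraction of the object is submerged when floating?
(a) W=rho_obj*g*V=519*9.81*0.072=366.6 N; F_B(max)=rho*g*V=1000*9.81*0.072=706.3 N
(b) Floating fraction=rho_obj/rho=519/1000=0.519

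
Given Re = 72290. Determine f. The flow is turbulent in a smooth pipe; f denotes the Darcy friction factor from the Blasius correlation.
Formula: f = \frac{0.316}{Re^{0.25}}
f = 0.316/72290^0.25 = 0.01927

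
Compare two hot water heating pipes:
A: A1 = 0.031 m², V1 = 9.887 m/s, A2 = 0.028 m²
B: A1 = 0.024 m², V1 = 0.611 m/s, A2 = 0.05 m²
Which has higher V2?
V2(A) = 10.95 m/s, V2(B) = 0.2933 m/s. Answer: A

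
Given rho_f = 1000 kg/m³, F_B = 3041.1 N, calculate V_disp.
Formula: F_B = \rho_f g V_{disp}
Substituting knowns: 3041.1 = 1000·9.81·V_disp
Solving for V_disp: V_disp = 3041.1/(1000·9.81) = 0.31 m³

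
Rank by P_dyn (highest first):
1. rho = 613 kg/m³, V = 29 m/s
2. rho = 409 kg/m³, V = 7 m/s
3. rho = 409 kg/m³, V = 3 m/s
Case 1: P_dyn = 257.8 kPa
Case 2: P_dyn = 10.02 kPa
Case 3: P_dyn = 1.841 kPa
Ranking (highest first): 1, 2, 3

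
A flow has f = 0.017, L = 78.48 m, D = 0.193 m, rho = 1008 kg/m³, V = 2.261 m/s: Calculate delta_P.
Formula: \Delta P = f \frac{L}{D} \frac{\rho V^2}{2}
delta_P = 0.017·(78.48/0.193)·0.5·1008·2.261²/1000 = 17.81 kPa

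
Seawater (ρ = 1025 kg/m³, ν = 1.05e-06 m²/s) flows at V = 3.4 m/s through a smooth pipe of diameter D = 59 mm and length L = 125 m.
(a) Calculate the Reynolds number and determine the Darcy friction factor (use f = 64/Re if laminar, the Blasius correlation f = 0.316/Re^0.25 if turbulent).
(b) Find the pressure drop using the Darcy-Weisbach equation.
(a) Re = V·D/ν = 3.4·0.059/1.05e-06 = 191050 → turbulent (Re > 4000); f = 0.316/Re^0.25 = 0.316/191050^0.25 = 0.015115 (Blasius is strictly valid for Re ≲ 1e5; used here as the smooth-pipe estimate the problem specifies)
(b) Darcy-Weisbach: ΔP = f·(L/D)·½ρV²/1000 = 0.015115·(125/0.059)·½·1025·3.4²/1000 = 189.7 kPa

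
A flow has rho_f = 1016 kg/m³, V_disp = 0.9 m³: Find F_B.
Formula: F_B = \rho_f g V_{disp}
F_B = 1016·9.81·0.9 = 8970 N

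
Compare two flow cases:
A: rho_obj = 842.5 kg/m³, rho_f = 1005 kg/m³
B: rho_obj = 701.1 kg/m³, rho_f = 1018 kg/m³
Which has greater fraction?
fraction(A) = 0.8383, fraction(B) = 0.6887. Answer: A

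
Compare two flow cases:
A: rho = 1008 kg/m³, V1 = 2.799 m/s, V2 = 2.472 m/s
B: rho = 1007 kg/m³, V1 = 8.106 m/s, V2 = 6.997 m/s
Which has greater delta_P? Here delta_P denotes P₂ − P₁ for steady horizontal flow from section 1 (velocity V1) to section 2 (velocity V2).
delta_P(A) = 0.8687 kPa, delta_P(B) = 8.433 kPa. Answer: B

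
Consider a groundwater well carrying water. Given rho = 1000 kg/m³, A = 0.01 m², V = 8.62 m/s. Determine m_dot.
Formula: \dot{m} = \rho A V
m_dot = 1000·0.01·8.62 = 86.2 kg/s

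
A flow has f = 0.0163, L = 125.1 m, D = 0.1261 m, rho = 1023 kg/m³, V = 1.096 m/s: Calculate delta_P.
Formula: \Delta P = f \frac{L}{D} \frac{\rho V^2}{2}
delta_P = 0.0163·(125.1/0.1261)·0.5·1023·1.096²/1000 = 9.936 kPa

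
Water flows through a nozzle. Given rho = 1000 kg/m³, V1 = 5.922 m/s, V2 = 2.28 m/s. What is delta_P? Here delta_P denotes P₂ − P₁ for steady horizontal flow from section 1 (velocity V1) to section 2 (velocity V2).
Formula: \Delta P = \frac{1}{2} \rho (V_1^2 - V_2^2)
delta_P = 0.5·1000·(5.922² − 2.28²)/1000 = 14.94 kPa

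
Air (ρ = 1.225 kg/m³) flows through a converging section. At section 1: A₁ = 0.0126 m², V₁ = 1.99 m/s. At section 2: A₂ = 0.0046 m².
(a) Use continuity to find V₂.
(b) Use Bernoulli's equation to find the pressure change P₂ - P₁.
(a) Continuity: A₁V₁=A₂V₂ -> V₂=A₁V₁/A₂=0.0126*1.99/0.0046=5.45 m/s
(b) Bernoulli: P₂-P₁=0.5*rho*(V₁^2-V₂^2)/1000=0.5*1.225*(1.99^2-5.45^2)/1000=-0.01577 kPa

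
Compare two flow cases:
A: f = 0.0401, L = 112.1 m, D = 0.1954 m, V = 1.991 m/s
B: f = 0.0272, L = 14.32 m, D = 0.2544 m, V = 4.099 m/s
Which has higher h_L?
h_L(A) = 4.648 m, h_L(B) = 1.311 m. Answer: A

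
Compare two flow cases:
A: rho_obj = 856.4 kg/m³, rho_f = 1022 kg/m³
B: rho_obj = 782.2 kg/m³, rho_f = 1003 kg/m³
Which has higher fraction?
fraction(A) = 0.838, fraction(B) = 0.7799. Answer: A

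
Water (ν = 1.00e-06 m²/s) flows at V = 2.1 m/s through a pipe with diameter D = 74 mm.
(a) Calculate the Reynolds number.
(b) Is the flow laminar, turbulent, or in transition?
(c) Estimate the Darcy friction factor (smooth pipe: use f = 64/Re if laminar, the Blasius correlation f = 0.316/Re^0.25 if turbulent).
(a) Re = V·D/ν = 2.1·0.074/1.00e-06 = 155400
(b) Flow regime: turbulent (Re > 4000)
(c) Friction factor: f = 0.316/Re^0.25 = 0.316/155400^0.25 = 0.01592 (Blasius is strictly valid for Re ≲ 1e5; used here as the smooth-pipe estimate the problem specifies)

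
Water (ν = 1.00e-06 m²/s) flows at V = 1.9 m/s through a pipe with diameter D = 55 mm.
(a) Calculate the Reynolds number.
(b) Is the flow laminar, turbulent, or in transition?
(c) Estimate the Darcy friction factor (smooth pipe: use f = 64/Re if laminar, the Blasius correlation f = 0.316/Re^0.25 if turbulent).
(a) Re = V·D/ν = 1.9·0.055/1.00e-06 = 104500
(b) Flow regime: turbulent (Re > 4000)
(c) Friction factor: f = 0.316/Re^0.25 = 0.316/104500^0.25 = 0.01758 (Blasius is strictly valid for Re ≲ 1e5; used here as the smooth-pipe estimate the problem specifies)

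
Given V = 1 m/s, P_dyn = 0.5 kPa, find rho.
Formula: P_{dyn} = \frac{1}{2} \rho V^2
Substituting knowns: 0.5 = 0.5·rho·1²/1000
Solving for rho: rho = 2·(0.5·1000)/1² = 1000 kg/m³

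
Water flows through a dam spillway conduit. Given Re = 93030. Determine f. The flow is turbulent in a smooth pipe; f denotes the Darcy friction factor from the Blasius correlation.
Formula: f = \frac{0.316}{Re^{0.25}}
f = 0.316/93030^0.25 = 0.01809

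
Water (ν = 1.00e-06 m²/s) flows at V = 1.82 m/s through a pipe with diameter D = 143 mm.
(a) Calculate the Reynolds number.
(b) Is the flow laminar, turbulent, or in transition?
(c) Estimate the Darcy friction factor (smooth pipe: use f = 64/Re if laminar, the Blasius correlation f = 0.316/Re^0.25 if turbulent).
(a) Re = V·D/ν = 1.82·0.143/1.00e-06 = 260260
(b) Flow regime: turbulent (Re > 4000)
(c) Friction factor: f = 0.316/Re^0.25 = 0.316/260260^0.25 = 0.01399 (Blasius is strictly valid for Re ≲ 1e5; used here as the smooth-pipe estimate the problem specifies)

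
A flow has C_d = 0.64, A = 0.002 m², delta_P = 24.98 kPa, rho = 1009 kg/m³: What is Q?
Formula: Q = C_d A \sqrt{\frac{2 \Delta P}{\rho}}
Q = 0.64·0.002·√(2·(24.98·1000)/1009)·1000 = 9.007 L/s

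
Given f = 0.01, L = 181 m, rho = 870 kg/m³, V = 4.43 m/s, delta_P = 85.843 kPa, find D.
Formula: \Delta P = f \frac{L}{D} \frac{\rho V^2}{2}
Substituting knowns: 85.843 = 0.01·(181/D)·0.5·870·4.43²/1000
Solving for D: D = 0.01·181·0.5·870·4.43²/(85.843·1000) = 0.18 m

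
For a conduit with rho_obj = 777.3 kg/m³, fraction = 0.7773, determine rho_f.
Formula: f_{sub} = \frac{\rho_{obj}}{\rho_f}
Substituting knowns: 0.7773 = 777.3/rho_f
Solving for rho_f: rho_f = 777.3/0.7773 = 1000 kg/m³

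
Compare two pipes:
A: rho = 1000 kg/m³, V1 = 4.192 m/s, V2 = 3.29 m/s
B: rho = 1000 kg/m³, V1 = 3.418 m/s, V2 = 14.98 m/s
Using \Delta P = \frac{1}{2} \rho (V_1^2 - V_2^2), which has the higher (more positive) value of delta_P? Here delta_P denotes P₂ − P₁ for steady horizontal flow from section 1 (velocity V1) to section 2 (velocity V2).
delta_P(A) = 3.374 kPa, delta_P(B) = -106.4 kPa. Answer: A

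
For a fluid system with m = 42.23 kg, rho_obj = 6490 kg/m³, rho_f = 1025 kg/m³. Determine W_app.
Formula: W_{app} = mg\left(1 - \frac{\rho_f}{\rho_{obj}}\right)
W_app = 42.23·9.81·(1 − 1025/6490) = 348.8 N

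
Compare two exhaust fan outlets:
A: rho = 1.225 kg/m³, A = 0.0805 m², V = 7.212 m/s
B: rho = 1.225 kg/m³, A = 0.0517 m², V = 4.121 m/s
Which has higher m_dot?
m_dot(A) = 0.7112 kg/s, m_dot(B) = 0.261 kg/s. Answer: A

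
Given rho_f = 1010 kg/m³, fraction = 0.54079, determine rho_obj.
Formula: f_{sub} = \frac{\rho_{obj}}{\rho_f}
Substituting knowns: 0.54079 = rho_obj/1010
Solving for rho_obj: rho_obj = 0.54079·1010 = 546.2 kg/m³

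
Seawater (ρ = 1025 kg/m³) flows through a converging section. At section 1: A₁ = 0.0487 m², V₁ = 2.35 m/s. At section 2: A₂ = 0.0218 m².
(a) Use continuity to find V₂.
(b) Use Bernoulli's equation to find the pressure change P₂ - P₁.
(a) Continuity: A₁V₁=A₂V₂ -> V₂=A₁V₁/A₂=0.0487*2.35/0.0218=5.25 m/s
(b) Bernoulli: P₂-P₁=0.5*rho*(V₁^2-V₂^2)/1000=0.5*1025*(2.35^2-5.25^2)/1000=-11.3 kPa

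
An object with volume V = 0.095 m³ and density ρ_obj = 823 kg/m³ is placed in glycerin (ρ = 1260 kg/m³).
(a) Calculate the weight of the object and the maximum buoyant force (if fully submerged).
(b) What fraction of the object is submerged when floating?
(a) W=rho_obj*g*V=823*9.81*0.095=767.0 N; F_B(max)=rho*g*V=1260*9.81*0.095=1174.3 N
(b) Floating fraction=rho_obj/rho=823/1260=0.653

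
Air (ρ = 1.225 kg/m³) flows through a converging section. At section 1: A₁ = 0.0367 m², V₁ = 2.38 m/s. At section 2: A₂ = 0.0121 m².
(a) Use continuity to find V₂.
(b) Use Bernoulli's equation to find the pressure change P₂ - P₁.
(a) Continuity: A₁V₁=A₂V₂ -> V₂=A₁V₁/A₂=0.0367*2.38/0.0121=7.22 m/s
(b) Bernoulli: P₂-P₁=0.5*rho*(V₁^2-V₂^2)/1000=0.5*1.225*(2.38^2-7.22^2)/1000=-0.02846 kPa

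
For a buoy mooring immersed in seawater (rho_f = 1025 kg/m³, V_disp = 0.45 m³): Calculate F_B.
Formula: F_B = \rho_f g V_{disp}
F_B = 1025·9.81·0.45 = 4525 N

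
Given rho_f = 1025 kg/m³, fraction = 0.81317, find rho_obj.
Formula: f_{sub} = \frac{\rho_{obj}}{\rho_f}
Substituting knowns: 0.81317 = rho_obj/1025
Solving for rho_obj: rho_obj = 0.81317·1025 = 833.5 kg/m³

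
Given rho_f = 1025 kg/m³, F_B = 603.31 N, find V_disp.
Formula: F_B = \rho_f g V_{disp}
Substituting knowns: 603.31 = 1025·9.81·V_disp
Solving for V_disp: V_disp = 603.31/(1025·9.81) = 0.06 m³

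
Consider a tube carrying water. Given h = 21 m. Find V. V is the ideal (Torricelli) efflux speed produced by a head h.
Formula: V = \sqrt{2 g h}
V = √(2·9.81·21) = 20.3 m/s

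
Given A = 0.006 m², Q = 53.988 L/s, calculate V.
Formula: Q = A V
Substituting knowns: 53.988 = 0.006·V·1000
Solving for V: V = (53.988/1000)/0.006 = 8.998 m/s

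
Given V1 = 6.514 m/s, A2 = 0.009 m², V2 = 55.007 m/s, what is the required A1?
Formula: V_2 = \frac{A_1 V_1}{A_2}
Substituting knowns: 55.007 = A1·6.514/0.009
Solving for A1: A1 = 55.007·0.009/6.514 = 0.076 m²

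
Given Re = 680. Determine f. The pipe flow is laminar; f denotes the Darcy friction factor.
Formula: f = \frac{64}{Re}
f = 64/680 = 0.09412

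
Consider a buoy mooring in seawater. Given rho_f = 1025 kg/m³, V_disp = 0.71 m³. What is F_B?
Formula: F_B = \rho_f g V_{disp}
F_B = 1025·9.81·0.71 = 7139 N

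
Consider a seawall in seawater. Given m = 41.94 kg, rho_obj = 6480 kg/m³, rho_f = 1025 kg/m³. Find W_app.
Formula: W_{app} = mg\left(1 - \frac{\rho_f}{\rho_{obj}}\right)
W_app = 41.94·9.81·(1 − 1025/6480) = 346.4 N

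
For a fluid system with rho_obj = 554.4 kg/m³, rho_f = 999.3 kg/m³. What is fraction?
Formula: f_{sub} = \frac{\rho_{obj}}{\rho_f}
fraction = 554.4/999.3 = 0.5548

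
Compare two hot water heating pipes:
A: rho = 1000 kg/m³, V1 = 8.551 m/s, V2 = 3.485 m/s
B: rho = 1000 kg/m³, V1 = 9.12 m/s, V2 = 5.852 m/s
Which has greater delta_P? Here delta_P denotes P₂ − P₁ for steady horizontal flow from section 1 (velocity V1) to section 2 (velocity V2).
delta_P(A) = 30.49 kPa, delta_P(B) = 24.46 kPa. Answer: A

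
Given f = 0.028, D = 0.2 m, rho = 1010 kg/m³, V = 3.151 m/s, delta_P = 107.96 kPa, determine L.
Formula: \Delta P = f \frac{L}{D} \frac{\rho V^2}{2}
Substituting knowns: 107.96 = 0.028·(L/0.2)·0.5·1010·3.151²/1000
Solving for L: L = (107.96·1000)·0.2/(0.028·0.5·1010·3.151²) = 153.8 m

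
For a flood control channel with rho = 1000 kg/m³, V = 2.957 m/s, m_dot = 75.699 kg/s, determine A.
Formula: \dot{m} = \rho A V
Substituting knowns: 75.699 = 1000·A·2.957
Solving for A: A = 75.699/(1000·2.957) = 0.0256 m²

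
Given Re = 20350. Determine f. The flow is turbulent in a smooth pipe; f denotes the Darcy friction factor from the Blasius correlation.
Formula: f = \frac{0.316}{Re^{0.25}}
f = 0.316/20350^0.25 = 0.02646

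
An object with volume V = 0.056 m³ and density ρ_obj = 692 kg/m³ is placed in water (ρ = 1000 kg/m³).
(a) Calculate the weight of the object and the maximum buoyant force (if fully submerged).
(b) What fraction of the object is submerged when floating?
(a) W=rho_obj*g*V=692*9.81*0.056=380.2 N; F_B(max)=rho*g*V=1000*9.81*0.056=549.4 N
(b) Floating fraction=rho_obj/rho=692/1000=0.692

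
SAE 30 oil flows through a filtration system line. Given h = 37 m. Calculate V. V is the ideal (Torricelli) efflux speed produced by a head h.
Formula: V = \sqrt{2 g h}
V = √(2·9.81·37) = 26.94 m/s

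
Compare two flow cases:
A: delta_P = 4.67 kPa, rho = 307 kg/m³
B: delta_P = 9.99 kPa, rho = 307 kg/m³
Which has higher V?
V(A) = 5.516 m/s, V(B) = 8.067 m/s. Answer: B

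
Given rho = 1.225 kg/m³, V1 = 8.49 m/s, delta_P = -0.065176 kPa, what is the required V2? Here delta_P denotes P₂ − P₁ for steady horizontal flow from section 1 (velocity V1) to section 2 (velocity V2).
Formula: \Delta P = \frac{1}{2} \rho (V_1^2 - V_2^2)
Substituting knowns: -0.065176 = 0.5·1.225·(8.49² − V2²)/1000
Solving for V2: V2 = √(8.49² − 2·(-0.065176·1000)/1.225) = 13.36 m/s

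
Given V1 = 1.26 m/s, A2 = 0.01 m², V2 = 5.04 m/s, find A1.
Formula: V_2 = \frac{A_1 V_1}{A_2}
Substituting knowns: 5.04 = A1·1.26/0.01
Solving for A1: A1 = 5.04·0.01/1.26 = 0.04 m²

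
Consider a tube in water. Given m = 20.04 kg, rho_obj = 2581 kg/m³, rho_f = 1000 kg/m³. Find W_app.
Formula: W_{app} = mg\left(1 - \frac{\rho_f}{\rho_{obj}}\right)
W_app = 20.04·9.81·(1 − 1000/2581) = 120.4 N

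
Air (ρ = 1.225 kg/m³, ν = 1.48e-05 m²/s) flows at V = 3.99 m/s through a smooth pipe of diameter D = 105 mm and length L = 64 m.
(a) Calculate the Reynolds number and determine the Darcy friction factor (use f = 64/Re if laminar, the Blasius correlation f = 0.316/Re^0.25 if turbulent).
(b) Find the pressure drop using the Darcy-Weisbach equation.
(a) Re = V·D/ν = 3.99·0.105/1.48e-05 = 28307 → turbulent (Re > 4000); f = 0.316/Re^0.25 = 0.316/28307^0.25 = 0.024362
(b) Darcy-Weisbach: ΔP = f·(L/D)·½ρV²/1000 = 0.024362·(64/0.105)·½·1.225·3.99²/1000 = 0.1448 kPa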